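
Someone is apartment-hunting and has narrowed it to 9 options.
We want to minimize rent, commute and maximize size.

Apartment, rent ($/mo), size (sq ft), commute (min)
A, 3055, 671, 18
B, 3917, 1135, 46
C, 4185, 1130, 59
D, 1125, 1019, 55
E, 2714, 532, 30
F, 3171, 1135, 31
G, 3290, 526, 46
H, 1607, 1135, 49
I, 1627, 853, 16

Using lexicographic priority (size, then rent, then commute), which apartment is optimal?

H

First maximize size: best is 1135, kept {B, F, H}.
Then minimize rent: best is 1607, kept {H}.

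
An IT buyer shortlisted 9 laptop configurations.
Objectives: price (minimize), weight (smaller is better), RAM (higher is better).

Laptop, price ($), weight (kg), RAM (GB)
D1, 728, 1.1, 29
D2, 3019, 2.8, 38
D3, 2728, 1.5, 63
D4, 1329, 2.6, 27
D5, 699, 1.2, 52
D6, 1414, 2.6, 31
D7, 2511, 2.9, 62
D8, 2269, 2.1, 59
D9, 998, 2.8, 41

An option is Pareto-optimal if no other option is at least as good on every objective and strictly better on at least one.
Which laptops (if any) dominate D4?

D1, D5

D1: price 728≤1329, weight 1.1≤2.6, RAM 29≥27 — dominates D4.
D5: price 699≤1329, weight 1.2≤2.6, RAM 52≥27 — dominates D4.
Others (D2, D3, D6, D7, D8, D9) are each worse than D4 on at least one objective.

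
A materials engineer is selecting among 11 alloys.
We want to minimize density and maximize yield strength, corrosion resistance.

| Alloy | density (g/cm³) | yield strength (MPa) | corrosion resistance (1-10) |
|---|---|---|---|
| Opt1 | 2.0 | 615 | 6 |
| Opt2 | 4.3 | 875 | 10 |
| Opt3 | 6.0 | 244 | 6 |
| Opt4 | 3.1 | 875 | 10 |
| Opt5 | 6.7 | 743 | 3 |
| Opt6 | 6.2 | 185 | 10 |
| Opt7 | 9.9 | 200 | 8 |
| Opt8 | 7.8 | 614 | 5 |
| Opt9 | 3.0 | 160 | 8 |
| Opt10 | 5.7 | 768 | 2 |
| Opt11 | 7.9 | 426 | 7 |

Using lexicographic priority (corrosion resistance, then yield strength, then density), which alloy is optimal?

First maximize corrosion resistance: best is 10, kept {Opt2, Opt4, Opt6}.
Then maximize yield strength: best is 875, kept {Opt2, Opt4}.
Then minimize density: best is 3.1, kept {Opt4}.

Opt4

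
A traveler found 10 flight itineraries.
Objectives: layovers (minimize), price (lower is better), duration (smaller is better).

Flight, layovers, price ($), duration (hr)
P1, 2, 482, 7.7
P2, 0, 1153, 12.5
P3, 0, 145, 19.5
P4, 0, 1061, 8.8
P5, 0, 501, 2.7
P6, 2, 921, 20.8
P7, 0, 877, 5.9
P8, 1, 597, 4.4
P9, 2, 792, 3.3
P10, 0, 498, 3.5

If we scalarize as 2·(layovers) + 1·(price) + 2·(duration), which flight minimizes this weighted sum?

P3

P1: 2·2 + 1·482 + 2·7.7 = 501.4
P2: 2·0 + 1·1153 + 2·12.5 = 1178.0
P3: 2·0 + 1·145 + 2·19.5 = 184.0
P4: 2·0 + 1·1061 + 2·8.8 = 1078.6
P5: 2·0 + 1·501 + 2·2.7 = 506.4
P6: 2·2 + 1·921 + 2·20.8 = 966.6
P7: 2·0 + 1·877 + 2·5.9 = 888.8
P8: 2·1 + 1·597 + 2·4.4 = 607.8
P9: 2·2 + 1·792 + 2·3.3 = 802.6
P10: 2·0 + 1·498 + 2·3.5 = 505.0
Lowest: P3 at 184.0.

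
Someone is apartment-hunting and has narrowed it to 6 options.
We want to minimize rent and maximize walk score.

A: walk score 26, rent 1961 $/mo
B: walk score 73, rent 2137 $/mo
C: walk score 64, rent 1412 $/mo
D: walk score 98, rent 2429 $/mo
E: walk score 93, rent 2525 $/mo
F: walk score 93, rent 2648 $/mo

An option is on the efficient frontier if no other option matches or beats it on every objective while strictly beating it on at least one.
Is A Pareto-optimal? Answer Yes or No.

No

C vs A: walk score 64≥26, rent 1412≤1961 — C is at least as good on every objective and strictly better on at least one, so C dominates A.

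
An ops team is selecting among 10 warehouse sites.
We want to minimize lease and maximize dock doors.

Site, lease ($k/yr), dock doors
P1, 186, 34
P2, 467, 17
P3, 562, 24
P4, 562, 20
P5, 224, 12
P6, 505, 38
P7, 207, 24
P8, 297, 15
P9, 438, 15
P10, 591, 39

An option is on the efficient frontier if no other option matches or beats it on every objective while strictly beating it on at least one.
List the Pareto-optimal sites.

P1, P6, P10

P1: not dominated (best lease).
P2: dominated by P1 (lease 186≤467, dock doors 34≥17).
P3: dominated by P1 (lease 186≤562, dock doors 34≥24).
P4: dominated by P1 (lease 186≤562, dock doors 34≥20).
P5: dominated by P1 (lease 186≤224, dock doors 34≥12).
P6: not dominated.
P7: dominated by P1 (lease 186≤207, dock doors 34≥24).
P8: dominated by P1 (lease 186≤297, dock doors 34≥15).
P9: dominated by P1 (lease 186≤438, dock doors 34≥15).
P10: not dominated (best dock doors).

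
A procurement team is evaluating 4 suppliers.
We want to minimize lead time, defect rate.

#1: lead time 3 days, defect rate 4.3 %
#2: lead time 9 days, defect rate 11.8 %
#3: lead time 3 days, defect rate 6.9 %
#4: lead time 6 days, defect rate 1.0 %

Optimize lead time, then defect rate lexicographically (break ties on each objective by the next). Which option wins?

#1

First minimize lead time: best is 3, kept {#1, #3}.
Then minimize defect rate: best is 4.3, kept {#1}.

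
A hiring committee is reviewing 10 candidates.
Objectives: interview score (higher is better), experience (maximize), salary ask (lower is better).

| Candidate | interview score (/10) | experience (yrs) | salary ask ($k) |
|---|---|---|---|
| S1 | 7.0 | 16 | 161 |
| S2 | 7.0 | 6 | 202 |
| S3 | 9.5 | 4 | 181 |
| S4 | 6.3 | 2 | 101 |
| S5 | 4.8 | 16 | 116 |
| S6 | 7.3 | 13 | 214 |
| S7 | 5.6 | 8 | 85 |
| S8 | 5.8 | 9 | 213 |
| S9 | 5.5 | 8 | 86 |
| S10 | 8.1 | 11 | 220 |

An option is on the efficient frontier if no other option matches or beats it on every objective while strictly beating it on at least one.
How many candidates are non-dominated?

S1: not dominated.
S2: dominated by S1 (interview score 7.0≥7.0, experience 16≥6, salary ask 161≤202).
S3: not dominated (best interview score).
S4: not dominated.
S5: not dominated.
S6: not dominated.
S7: not dominated (best salary ask).
S8: dominated by S1 (interview score 7.0≥5.8, experience 16≥9, salary ask 161≤213).
S9: dominated by S7 (interview score 5.6≥5.5, experience 8≥8, salary ask 85≤86).
S10: not dominated.
Pareto-optimal: S1, S3, S4, S5, S6, S7, S10 → 7.

7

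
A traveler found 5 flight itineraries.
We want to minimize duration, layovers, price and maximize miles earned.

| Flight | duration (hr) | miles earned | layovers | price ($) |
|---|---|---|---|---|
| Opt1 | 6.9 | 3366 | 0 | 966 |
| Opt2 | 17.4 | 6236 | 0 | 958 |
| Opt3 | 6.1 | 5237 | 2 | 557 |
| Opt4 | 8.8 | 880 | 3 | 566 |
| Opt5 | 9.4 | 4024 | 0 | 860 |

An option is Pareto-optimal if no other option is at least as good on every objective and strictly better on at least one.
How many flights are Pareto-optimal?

4

Opt1: not dominated.
Opt2: not dominated (best miles earned).
Opt3: not dominated (best duration).
Opt4: dominated by Opt3 (duration 6.1≤8.8, miles earned 5237≥880, layovers 2≤3, price 557≤566).
Opt5: not dominated.
Pareto-optimal: Opt1, Opt2, Opt3, Opt5 → 4.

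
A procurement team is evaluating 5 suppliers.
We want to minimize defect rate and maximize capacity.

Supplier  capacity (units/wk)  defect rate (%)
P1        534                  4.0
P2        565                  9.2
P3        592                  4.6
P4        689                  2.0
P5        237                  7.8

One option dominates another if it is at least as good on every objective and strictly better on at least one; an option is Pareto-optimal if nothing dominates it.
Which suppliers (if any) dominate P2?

P3, P4

P3: capacity 592≥565, defect rate 4.6≤9.2 — dominates P2.
P4: capacity 689≥565, defect rate 2.0≤9.2 — dominates P2.
Others (P1, P5) are each worse than P2 on at least one objective.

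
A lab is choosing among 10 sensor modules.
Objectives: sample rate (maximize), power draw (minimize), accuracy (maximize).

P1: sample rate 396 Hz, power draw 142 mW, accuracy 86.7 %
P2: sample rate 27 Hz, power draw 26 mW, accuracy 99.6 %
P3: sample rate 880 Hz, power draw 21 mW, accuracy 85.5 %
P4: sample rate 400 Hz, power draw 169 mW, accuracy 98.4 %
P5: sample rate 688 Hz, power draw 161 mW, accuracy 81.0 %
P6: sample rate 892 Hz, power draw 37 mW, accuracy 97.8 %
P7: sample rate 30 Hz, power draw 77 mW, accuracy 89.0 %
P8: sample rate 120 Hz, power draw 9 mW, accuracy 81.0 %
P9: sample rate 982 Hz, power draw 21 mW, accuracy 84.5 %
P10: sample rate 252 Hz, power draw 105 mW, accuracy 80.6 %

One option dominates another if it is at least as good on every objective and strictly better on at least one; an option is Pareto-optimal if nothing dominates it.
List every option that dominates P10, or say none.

P3, P6, P9

P3: sample rate 880≥252, power draw 21≤105, accuracy 85.5≥80.6 — dominates P10.
P6: sample rate 892≥252, power draw 37≤105, accuracy 97.8≥80.6 — dominates P10.
P9: sample rate 982≥252, power draw 21≤105, accuracy 84.5≥80.6 — dominates P10.
Others (P1, P2, P4, P5, P7, P8) are each worse than P10 on at least one objective.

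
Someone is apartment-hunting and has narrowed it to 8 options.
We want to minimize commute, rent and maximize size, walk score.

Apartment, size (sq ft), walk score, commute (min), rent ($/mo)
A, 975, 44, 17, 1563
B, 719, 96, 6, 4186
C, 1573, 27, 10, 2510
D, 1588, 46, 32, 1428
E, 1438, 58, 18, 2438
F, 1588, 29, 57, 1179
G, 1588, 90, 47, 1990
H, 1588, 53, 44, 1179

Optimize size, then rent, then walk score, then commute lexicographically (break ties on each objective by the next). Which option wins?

H

First maximize size: best is 1588, kept {D, F, G, H}.
Then minimize rent: best is 1179, kept {F, H}.
Then maximize walk score: best is 53, kept {H}.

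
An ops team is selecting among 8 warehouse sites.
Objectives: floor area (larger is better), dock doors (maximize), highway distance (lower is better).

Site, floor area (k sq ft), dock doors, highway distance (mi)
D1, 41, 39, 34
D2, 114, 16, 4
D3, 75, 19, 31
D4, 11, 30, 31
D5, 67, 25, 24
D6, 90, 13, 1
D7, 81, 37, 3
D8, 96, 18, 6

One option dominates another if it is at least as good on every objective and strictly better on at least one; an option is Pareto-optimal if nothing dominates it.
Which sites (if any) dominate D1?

none

D2: worse on dock doors (16 vs 39).
D3: worse on dock doors (19 vs 39).
D4: worse on floor area (11 vs 41).
D5: worse on dock doors (25 vs 39).
D6: worse on dock doors (13 vs 39).
D7: worse on dock doors (37 vs 39).
D8: worse on dock doors (18 vs 39).
No option dominates D1.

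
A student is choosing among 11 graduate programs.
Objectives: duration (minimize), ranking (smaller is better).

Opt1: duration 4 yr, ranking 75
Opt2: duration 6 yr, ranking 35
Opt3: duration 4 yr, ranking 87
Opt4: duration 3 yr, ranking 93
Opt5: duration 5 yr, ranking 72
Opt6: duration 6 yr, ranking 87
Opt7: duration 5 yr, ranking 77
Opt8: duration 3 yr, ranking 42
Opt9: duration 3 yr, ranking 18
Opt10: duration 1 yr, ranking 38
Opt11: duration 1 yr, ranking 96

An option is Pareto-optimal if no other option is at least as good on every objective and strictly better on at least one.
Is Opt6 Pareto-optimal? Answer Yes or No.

No

Opt1 vs Opt6: duration 4≤6, ranking 75≤87 — Opt1 is at least as good on every objective and strictly better on at least one, so Opt1 dominates Opt6.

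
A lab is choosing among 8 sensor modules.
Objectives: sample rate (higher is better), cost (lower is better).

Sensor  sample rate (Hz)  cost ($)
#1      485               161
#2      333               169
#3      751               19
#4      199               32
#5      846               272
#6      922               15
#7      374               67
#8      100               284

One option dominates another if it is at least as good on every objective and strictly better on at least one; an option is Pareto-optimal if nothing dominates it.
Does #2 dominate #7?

#2 vs #7: #2 is worse on sample rate (333 vs 374), so it does not dominate #7.

No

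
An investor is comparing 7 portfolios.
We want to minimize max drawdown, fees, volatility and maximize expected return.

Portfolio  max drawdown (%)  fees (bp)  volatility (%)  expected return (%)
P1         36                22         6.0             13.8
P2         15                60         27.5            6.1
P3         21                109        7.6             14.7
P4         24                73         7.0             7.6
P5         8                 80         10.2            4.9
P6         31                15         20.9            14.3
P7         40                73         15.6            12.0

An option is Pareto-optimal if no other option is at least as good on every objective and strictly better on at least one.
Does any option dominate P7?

Yes

P1 vs P7: max drawdown 36≤40, fees 22≤73, volatility 6.0≤15.6, expected return 13.8≥12.0 — P1 is at least as good on every objective and strictly better on at least one, so P1 dominates P7.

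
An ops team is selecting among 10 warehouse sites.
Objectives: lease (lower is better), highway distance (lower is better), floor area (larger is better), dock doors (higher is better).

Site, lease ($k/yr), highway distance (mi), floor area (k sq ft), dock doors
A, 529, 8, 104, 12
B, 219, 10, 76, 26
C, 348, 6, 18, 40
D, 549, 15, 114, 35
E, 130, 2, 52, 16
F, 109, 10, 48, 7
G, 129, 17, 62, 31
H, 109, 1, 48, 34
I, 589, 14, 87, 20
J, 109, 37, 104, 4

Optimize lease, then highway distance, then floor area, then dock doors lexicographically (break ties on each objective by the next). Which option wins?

First minimize lease: best is 109, kept {F, H, J}.
Then minimize highway distance: best is 1, kept {H}.

H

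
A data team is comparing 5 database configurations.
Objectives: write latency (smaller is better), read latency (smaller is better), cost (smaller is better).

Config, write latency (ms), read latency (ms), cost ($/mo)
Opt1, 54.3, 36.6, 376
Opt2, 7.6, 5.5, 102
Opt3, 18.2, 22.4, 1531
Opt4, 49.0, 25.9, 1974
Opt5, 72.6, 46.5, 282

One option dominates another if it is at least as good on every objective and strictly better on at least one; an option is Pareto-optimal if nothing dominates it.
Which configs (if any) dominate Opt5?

Opt2: write latency 7.6≤72.6, read latency 5.5≤46.5, cost 102≤282 — dominates Opt5.
Others (Opt1, Opt3, Opt4) are each worse than Opt5 on at least one objective.

Opt2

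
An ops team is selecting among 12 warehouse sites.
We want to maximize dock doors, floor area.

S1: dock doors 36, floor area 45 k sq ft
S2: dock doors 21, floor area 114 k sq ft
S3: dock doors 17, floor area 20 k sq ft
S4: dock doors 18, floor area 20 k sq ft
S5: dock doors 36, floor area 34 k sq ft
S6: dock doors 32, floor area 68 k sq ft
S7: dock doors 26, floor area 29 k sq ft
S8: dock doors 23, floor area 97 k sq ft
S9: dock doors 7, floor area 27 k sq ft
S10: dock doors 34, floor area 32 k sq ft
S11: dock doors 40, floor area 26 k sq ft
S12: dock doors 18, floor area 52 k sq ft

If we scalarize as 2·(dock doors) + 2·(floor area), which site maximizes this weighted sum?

S2

S1: 2·36 + 2·45 = 162
S2: 2·21 + 2·114 = 270
S3: 2·17 + 2·20 = 74
S4: 2·18 + 2·20 = 76
S5: 2·36 + 2·34 = 140
S6: 2·32 + 2·68 = 200
S7: 2·26 + 2·29 = 110
S8: 2·23 + 2·97 = 240
S9: 2·7 + 2·27 = 68
S10: 2·34 + 2·32 = 132
S11: 2·40 + 2·26 = 132
S12: 2·18 + 2·52 = 140
Highest: S2 at 270.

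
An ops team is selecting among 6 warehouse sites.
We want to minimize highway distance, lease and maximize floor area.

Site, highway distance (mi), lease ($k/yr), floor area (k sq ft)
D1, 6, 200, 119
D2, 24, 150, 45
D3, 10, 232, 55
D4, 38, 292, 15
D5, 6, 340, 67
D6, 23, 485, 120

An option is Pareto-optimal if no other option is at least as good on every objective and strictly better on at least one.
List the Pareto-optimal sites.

D1, D2, D6

D1: not dominated.
D2: not dominated (best lease).
D3: dominated by D1 (highway distance 6≤10, lease 200≤232, floor area 119≥55).
D4: dominated by D1 (highway distance 6≤38, lease 200≤292, floor area 119≥15).
D5: dominated by D1 (highway distance 6≤6, lease 200≤340, floor area 119≥67).
D6: not dominated (best floor area).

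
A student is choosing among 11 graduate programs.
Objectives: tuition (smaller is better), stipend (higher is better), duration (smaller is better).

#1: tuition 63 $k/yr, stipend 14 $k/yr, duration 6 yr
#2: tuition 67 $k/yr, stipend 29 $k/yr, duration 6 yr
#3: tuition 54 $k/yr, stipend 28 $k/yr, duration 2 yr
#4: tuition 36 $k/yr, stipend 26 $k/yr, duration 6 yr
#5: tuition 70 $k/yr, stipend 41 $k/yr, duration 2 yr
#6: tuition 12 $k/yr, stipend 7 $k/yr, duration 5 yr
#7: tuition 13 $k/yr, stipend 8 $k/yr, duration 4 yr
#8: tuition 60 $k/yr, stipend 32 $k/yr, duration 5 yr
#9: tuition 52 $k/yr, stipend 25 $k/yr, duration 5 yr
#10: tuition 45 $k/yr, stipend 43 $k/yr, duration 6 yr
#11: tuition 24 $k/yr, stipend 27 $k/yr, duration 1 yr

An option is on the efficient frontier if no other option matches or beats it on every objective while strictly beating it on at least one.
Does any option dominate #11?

#1: worse on tuition (63 vs 24).
#2: worse on tuition (67 vs 24).
#3: worse on tuition (54 vs 24).
#4: worse on tuition (36 vs 24).
#5: worse on tuition (70 vs 24).
#6: worse on stipend (7 vs 27).
#7: worse on stipend (8 vs 27).
#8: worse on tuition (60 vs 24).
#9: worse on tuition (52 vs 24).
#10: worse on tuition (45 vs 24).
No option is at least as good as #11 on every objective and strictly better on one.

No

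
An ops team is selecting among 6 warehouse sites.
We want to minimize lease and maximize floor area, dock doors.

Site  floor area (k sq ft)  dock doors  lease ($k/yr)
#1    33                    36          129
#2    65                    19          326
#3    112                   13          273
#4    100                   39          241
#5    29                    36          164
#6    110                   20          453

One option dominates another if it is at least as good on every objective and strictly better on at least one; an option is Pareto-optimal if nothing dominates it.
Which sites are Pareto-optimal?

#1: not dominated (best lease).
#2: dominated by #4 (floor area 100≥65, dock doors 39≥19, lease 241≤326).
#3: not dominated (best floor area).
#4: not dominated (best dock doors).
#5: dominated by #1 (floor area 33≥29, dock doors 36≥36, lease 129≤164).
#6: not dominated.

#1, #3, #4, #6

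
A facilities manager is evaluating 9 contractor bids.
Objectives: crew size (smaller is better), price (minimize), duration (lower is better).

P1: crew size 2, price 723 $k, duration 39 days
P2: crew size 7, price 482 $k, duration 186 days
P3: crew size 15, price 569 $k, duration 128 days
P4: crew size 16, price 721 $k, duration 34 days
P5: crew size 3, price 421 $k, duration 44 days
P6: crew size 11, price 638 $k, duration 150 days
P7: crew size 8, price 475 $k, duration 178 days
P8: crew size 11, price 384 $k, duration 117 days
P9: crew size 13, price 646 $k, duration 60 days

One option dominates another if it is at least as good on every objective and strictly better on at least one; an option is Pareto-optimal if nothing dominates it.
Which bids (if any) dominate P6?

P5, P8

P5: crew size 3≤11, price 421≤638, duration 44≤150 — dominates P6.
P8: crew size 11≤11, price 384≤638, duration 117≤150 — dominates P6.
Others (P1, P2, P3, P4, P7, P9) are each worse than P6 on at least one objective.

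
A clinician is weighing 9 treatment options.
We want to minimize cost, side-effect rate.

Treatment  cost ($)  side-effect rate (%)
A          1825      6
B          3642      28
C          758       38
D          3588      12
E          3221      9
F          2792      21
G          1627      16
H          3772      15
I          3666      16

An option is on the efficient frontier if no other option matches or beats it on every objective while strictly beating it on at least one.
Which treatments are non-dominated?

A, C, G

A: not dominated (best side-effect rate).
B: dominated by A (cost 1825≤3642, side-effect rate 6≤28).
C: not dominated (best cost).
D: dominated by A (cost 1825≤3588, side-effect rate 6≤12).
E: dominated by A (cost 1825≤3221, side-effect rate 6≤9).
F: dominated by A (cost 1825≤2792, side-effect rate 6≤21).
G: not dominated.
H: dominated by A (cost 1825≤3772, side-effect rate 6≤15).
I: dominated by A (cost 1825≤3666, side-effect rate 6≤16).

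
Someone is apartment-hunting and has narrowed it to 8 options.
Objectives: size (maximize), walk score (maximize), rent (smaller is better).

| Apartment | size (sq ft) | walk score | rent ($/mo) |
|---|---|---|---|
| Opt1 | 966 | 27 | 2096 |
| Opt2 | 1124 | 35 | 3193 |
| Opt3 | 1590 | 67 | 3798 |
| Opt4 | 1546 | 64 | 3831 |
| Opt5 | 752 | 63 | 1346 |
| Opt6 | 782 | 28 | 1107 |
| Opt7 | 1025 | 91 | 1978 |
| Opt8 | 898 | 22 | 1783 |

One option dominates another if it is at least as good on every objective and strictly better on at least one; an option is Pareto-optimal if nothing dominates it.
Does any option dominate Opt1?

Opt7 vs Opt1: size 1025≥966, walk score 91≥27, rent 1978≤2096 — Opt7 is at least as good on every objective and strictly better on at least one, so Opt7 dominates Opt1.

Yes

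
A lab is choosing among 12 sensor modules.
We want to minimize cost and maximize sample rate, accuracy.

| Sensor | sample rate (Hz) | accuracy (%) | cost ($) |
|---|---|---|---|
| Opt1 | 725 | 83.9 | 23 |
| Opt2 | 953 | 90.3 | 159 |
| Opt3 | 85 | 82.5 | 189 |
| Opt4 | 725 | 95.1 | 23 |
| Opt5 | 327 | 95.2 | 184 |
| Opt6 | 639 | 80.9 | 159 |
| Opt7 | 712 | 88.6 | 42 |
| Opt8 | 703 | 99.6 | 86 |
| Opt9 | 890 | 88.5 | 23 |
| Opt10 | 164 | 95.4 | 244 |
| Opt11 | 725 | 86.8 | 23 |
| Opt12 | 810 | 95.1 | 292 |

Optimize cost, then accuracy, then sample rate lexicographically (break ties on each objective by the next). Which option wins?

Opt4

First minimize cost: best is 23, kept {Opt1, Opt4, Opt9, Opt11}.
Then maximize accuracy: best is 95.1, kept {Opt4}.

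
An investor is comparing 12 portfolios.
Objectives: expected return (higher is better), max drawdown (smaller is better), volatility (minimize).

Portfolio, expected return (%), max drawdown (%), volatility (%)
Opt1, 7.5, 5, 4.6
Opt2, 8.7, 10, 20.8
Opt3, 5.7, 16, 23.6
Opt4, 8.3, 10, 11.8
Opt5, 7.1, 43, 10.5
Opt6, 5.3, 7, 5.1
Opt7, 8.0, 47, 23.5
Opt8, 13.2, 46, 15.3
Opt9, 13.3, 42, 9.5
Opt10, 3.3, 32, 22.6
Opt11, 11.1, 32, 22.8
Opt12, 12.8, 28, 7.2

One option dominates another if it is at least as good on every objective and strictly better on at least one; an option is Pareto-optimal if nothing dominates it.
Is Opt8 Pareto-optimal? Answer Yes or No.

No

Opt9 vs Opt8: expected return 13.3≥13.2, max drawdown 42≤46, volatility 9.5≤15.3 — Opt9 is at least as good on every objective and strictly better on at least one, so Opt9 dominates Opt8.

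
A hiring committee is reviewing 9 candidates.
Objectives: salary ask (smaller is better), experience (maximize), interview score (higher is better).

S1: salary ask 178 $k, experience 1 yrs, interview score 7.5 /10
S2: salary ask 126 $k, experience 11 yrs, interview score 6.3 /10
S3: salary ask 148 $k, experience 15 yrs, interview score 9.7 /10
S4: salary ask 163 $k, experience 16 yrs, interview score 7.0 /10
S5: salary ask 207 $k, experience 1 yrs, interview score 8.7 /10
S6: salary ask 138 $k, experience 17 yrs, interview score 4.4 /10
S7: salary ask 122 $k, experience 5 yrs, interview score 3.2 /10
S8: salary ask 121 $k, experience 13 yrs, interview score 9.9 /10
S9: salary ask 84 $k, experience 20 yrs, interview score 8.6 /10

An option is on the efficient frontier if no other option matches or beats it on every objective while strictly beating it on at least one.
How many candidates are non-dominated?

S1: dominated by S3 (salary ask 148≤178, experience 15≥1, interview score 9.7≥7.5).
S2: dominated by S8 (salary ask 121≤126, experience 13≥11, interview score 9.9≥6.3).
S3: not dominated.
S4: dominated by S9 (salary ask 84≤163, experience 20≥16, interview score 8.6≥7.0).
S5: dominated by S3 (salary ask 148≤207, experience 15≥1, interview score 9.7≥8.7).
S6: dominated by S9 (salary ask 84≤138, experience 20≥17, interview score 8.6≥4.4).
S7: dominated by S8 (salary ask 121≤122, experience 13≥5, interview score 9.9≥3.2).
S8: not dominated (best interview score).
S9: not dominated (best salary ask).
Pareto-optimal: S3, S8, S9 → 3.

3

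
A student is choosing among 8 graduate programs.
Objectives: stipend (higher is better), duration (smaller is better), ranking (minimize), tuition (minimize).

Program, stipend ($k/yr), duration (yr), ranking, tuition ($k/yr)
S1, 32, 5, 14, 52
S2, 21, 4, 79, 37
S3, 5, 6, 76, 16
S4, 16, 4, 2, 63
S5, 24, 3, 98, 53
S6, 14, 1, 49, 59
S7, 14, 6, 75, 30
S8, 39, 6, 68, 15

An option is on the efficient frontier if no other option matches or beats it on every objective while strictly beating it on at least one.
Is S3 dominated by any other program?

S8 vs S3: stipend 39≥5, duration 6≤6, ranking 68≤76, tuition 15≤16 — S8 is at least as good on every objective and strictly better on at least one, so S8 dominates S3.

Yes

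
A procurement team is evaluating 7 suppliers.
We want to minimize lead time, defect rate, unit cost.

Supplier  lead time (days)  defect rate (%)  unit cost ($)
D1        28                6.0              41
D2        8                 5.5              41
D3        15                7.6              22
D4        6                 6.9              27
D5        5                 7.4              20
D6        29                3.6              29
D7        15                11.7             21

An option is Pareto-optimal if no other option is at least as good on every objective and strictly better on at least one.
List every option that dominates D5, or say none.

D1: worse on lead time (28 vs 5).
D2: worse on lead time (8 vs 5).
D3: worse on lead time (15 vs 5).
D4: worse on lead time (6 vs 5).
D6: worse on lead time (29 vs 5).
D7: worse on lead time (15 vs 5).
No option dominates D5.

none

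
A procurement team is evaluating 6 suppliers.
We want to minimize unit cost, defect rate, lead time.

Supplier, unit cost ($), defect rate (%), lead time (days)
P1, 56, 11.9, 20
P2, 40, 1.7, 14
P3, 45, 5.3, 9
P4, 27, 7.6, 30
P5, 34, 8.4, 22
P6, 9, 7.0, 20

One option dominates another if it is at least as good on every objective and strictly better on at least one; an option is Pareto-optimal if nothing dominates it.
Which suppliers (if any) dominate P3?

none

P1: worse on unit cost (56 vs 45).
P2: worse on lead time (14 vs 9).
P4: worse on defect rate (7.6 vs 5.3).
P5: worse on defect rate (8.4 vs 5.3).
P6: worse on defect rate (7.0 vs 5.3).
No option dominates P3.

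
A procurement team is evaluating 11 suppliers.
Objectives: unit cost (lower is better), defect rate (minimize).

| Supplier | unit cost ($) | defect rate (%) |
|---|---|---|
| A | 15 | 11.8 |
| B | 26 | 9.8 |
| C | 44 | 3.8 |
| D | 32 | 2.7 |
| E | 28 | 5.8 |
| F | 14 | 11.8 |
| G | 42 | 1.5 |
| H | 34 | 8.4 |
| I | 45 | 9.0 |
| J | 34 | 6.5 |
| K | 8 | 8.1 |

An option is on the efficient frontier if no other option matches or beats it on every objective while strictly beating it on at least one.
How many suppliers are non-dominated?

A: dominated by F (unit cost 14≤15, defect rate 11.8≤11.8).
B: dominated by K (unit cost 8≤26, defect rate 8.1≤9.8).
C: dominated by D (unit cost 32≤44, defect rate 2.7≤3.8).
D: not dominated.
E: not dominated.
F: dominated by K (unit cost 8≤14, defect rate 8.1≤11.8).
G: not dominated (best defect rate).
H: dominated by D (unit cost 32≤34, defect rate 2.7≤8.4).
I: dominated by C (unit cost 44≤45, defect rate 3.8≤9.0).
J: dominated by D (unit cost 32≤34, defect rate 2.7≤6.5).
K: not dominated (best unit cost).
Pareto-optimal: D, E, G, K → 4.

4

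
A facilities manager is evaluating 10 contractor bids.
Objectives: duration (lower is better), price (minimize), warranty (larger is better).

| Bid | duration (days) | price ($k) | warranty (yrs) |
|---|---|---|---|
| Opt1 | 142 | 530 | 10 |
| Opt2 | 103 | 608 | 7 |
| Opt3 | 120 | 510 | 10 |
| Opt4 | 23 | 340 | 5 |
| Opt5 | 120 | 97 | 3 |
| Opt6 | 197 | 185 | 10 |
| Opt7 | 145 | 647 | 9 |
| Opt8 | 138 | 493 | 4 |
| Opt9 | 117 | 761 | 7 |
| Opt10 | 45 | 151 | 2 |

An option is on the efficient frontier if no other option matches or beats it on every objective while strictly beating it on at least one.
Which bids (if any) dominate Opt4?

none

Opt1: worse on duration (142 vs 23).
Opt2: worse on duration (103 vs 23).
Opt3: worse on duration (120 vs 23).
Opt5: worse on duration (120 vs 23).
Opt6: worse on duration (197 vs 23).
Opt7: worse on duration (145 vs 23).
Opt8: worse on duration (138 vs 23).
Opt9: worse on duration (117 vs 23).
Opt10: worse on duration (45 vs 23).
No option dominates Opt4.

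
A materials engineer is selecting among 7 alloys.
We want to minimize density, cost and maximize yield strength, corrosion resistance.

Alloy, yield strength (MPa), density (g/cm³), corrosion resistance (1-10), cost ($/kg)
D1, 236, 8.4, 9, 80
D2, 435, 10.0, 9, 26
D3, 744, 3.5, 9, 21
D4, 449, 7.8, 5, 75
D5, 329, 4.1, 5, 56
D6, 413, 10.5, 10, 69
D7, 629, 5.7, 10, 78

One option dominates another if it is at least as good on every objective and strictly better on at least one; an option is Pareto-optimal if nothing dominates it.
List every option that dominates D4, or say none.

D3

D3: yield strength 744≥449, density 3.5≤7.8, corrosion resistance 9≥5, cost 21≤75 — dominates D4.
Others (D1, D2, D5, D6, D7) are each worse than D4 on at least one objective.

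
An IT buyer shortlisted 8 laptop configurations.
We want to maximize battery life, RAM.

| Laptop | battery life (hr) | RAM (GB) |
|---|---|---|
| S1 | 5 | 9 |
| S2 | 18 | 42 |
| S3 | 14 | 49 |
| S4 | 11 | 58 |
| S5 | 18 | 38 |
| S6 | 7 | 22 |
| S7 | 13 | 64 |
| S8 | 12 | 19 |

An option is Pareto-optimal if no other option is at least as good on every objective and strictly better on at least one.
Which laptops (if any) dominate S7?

S1: worse on battery life (5 vs 13).
S2: worse on RAM (42 vs 64).
S3: worse on RAM (49 vs 64).
S4: worse on battery life (11 vs 13).
S5: worse on RAM (38 vs 64).
S6: worse on battery life (7 vs 13).
S8: worse on battery life (12 vs 13).
No option dominates S7.

none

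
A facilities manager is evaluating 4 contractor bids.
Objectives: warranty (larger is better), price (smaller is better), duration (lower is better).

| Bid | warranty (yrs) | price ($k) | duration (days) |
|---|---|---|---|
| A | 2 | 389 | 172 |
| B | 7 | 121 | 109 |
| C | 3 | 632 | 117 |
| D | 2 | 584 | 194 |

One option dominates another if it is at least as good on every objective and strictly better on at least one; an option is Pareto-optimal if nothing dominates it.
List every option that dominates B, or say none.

none

A: worse on warranty (2 vs 7).
C: worse on warranty (3 vs 7).
D: worse on warranty (2 vs 7).
No option dominates B.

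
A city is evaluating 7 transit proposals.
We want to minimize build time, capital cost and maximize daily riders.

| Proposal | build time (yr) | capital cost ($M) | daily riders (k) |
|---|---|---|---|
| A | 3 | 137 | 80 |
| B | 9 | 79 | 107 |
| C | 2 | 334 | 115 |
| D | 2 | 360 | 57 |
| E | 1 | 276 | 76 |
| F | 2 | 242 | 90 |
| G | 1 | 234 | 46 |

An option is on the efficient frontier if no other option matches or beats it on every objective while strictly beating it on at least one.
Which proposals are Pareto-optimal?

A: not dominated.
B: not dominated (best capital cost).
C: not dominated (best daily riders).
D: dominated by C (build time 2≤2, capital cost 334≤360, daily riders 115≥57).
E: not dominated.
F: not dominated.
G: not dominated.

A, B, C, E, F, G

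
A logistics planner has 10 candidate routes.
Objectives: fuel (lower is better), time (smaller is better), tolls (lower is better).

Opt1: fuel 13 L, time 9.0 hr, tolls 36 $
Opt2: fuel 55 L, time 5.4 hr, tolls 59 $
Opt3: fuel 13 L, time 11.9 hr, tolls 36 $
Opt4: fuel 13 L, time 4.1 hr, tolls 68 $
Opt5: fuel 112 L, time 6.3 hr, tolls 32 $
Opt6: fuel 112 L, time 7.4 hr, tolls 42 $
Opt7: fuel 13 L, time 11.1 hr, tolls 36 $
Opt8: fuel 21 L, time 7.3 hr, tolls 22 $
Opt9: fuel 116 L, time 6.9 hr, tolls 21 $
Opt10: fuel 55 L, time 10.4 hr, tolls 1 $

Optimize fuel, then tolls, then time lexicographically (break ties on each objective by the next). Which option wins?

Opt1

First minimize fuel: best is 13, kept {Opt1, Opt3, Opt4, Opt7}.
Then minimize tolls: best is 36, kept {Opt1, Opt3, Opt7}.
Then minimize time: best is 9.0, kept {Opt1}.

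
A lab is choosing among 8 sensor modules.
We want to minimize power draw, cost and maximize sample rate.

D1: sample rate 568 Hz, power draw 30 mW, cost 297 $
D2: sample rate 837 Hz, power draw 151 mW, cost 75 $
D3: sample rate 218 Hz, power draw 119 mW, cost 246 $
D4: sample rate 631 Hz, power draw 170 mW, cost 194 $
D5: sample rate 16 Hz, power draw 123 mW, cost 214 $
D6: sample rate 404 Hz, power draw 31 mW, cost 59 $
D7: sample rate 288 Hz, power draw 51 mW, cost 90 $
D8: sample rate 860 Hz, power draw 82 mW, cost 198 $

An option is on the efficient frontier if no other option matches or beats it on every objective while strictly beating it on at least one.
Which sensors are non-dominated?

D1: not dominated (best power draw).
D2: not dominated.
D3: dominated by D6 (sample rate 404≥218, power draw 31≤119, cost 59≤246).
D4: dominated by D2 (sample rate 837≥631, power draw 151≤170, cost 75≤194).
D5: dominated by D6 (sample rate 404≥16, power draw 31≤123, cost 59≤214).
D6: not dominated (best cost).
D7: dominated by D6 (sample rate 404≥288, power draw 31≤51, cost 59≤90).
D8: not dominated (best sample rate).

D1, D2, D6, D8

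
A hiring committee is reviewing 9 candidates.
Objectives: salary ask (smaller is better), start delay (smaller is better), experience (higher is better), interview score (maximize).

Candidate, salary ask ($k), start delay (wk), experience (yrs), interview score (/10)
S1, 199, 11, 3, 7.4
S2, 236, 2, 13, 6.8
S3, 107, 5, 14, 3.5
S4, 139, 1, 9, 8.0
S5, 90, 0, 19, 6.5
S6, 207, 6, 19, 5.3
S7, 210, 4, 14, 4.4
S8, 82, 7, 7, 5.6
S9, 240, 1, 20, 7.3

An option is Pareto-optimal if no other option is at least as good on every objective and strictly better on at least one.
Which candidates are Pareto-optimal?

S2, S4, S5, S8, S9

S1: dominated by S4 (salary ask 139≤199, start delay 1≤11, experience 9≥3, interview score 8.0≥7.4).
S2: not dominated.
S3: dominated by S5 (salary ask 90≤107, start delay 0≤5, experience 19≥14, interview score 6.5≥3.5).
S4: not dominated (best interview score).
S5: not dominated (best start delay).
S6: dominated by S5 (salary ask 90≤207, start delay 0≤6, experience 19≥19, interview score 6.5≥5.3).
S7: dominated by S5 (salary ask 90≤210, start delay 0≤4, experience 19≥14, interview score 6.5≥4.4).
S8: not dominated (best salary ask).
S9: not dominated (best experience).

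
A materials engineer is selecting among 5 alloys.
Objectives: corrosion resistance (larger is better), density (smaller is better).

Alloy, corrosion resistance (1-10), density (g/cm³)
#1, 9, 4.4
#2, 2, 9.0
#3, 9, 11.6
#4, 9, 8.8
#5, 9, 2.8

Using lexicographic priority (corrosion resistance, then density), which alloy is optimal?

#5

First maximize corrosion resistance: best is 9, kept {#1, #3, #4, #5}.
Then minimize density: best is 2.8, kept {#5}.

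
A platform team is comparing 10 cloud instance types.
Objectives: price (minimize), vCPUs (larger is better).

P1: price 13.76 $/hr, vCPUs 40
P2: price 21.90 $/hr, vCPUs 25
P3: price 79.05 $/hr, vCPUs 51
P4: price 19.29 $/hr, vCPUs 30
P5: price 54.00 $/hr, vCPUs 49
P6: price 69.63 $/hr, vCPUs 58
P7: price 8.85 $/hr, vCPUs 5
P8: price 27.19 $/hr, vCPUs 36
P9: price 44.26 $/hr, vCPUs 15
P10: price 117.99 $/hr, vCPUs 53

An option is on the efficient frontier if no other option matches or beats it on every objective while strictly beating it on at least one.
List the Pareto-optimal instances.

P1: not dominated.
P2: dominated by P1 (price 13.76≤21.90, vCPUs 40≥25).
P3: dominated by P6 (price 69.63≤79.05, vCPUs 58≥51).
P4: dominated by P1 (price 13.76≤19.29, vCPUs 40≥30).
P5: not dominated.
P6: not dominated (best vCPUs).
P7: not dominated (best price).
P8: dominated by P1 (price 13.76≤27.19, vCPUs 40≥36).
P9: dominated by P1 (price 13.76≤44.26, vCPUs 40≥15).
P10: dominated by P6 (price 69.63≤117.99, vCPUs 58≥53).

P1, P5, P6, P7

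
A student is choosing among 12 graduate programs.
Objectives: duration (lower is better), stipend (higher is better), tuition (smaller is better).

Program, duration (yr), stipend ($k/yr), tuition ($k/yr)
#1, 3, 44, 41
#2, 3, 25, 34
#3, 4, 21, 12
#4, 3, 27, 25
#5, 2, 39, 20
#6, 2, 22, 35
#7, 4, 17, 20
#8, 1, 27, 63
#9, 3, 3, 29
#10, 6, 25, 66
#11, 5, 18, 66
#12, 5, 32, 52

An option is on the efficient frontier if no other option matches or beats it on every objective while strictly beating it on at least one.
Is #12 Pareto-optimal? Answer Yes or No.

#1 vs #12: duration 3≤5, stipend 44≥32, tuition 41≤52 — #1 is at least as good on every objective and strictly better on at least one, so #1 dominates #12.

No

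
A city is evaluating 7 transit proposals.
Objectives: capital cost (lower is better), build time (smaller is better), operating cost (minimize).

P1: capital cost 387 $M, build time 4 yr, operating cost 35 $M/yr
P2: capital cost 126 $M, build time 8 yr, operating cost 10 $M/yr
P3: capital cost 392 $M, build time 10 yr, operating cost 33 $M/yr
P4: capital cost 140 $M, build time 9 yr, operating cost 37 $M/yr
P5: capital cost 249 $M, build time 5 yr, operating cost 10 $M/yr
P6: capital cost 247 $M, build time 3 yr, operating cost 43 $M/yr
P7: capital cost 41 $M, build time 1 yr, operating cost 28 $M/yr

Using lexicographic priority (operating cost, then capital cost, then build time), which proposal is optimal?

P2

First minimize operating cost: best is 10, kept {P2, P5}.
Then minimize capital cost: best is 126, kept {P2}.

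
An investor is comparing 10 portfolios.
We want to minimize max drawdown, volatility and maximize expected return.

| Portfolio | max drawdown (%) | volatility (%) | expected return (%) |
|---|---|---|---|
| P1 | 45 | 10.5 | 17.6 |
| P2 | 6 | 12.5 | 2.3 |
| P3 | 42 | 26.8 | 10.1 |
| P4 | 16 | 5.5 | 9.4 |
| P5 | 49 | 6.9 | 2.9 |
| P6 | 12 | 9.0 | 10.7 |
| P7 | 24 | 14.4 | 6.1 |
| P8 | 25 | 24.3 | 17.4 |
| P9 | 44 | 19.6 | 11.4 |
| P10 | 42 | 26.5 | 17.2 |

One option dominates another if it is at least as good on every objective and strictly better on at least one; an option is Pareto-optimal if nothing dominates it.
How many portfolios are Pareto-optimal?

P1: not dominated (best expected return).
P2: not dominated (best max drawdown).
P3: dominated by P6 (max drawdown 12≤42, volatility 9.0≤26.8, expected return 10.7≥10.1).
P4: not dominated (best volatility).
P5: dominated by P4 (max drawdown 16≤49, volatility 5.5≤6.9, expected return 9.4≥2.9).
P6: not dominated.
P7: dominated by P4 (max drawdown 16≤24, volatility 5.5≤14.4, expected return 9.4≥6.1).
P8: not dominated.
P9: not dominated.
P10: dominated by P8 (max drawdown 25≤42, volatility 24.3≤26.5, expected return 17.4≥17.2).
Pareto-optimal: P1, P2, P4, P6, P8, P9 → 6.

6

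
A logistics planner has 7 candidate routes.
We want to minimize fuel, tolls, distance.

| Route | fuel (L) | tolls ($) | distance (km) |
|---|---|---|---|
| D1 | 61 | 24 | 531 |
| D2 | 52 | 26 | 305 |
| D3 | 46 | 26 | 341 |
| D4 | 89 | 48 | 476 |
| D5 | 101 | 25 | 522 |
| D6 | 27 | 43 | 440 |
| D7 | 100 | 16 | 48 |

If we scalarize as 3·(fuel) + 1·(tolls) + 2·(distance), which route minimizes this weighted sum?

D7

D1: 3·61 + 1·24 + 2·531 = 1269
D2: 3·52 + 1·26 + 2·305 = 792
D3: 3·46 + 1·26 + 2·341 = 846
D4: 3·89 + 1·48 + 2·476 = 1267
D5: 3·101 + 1·25 + 2·522 = 1372
D6: 3·27 + 1·43 + 2·440 = 1004
D7: 3·100 + 1·16 + 2·48 = 412
Lowest: D7 at 412.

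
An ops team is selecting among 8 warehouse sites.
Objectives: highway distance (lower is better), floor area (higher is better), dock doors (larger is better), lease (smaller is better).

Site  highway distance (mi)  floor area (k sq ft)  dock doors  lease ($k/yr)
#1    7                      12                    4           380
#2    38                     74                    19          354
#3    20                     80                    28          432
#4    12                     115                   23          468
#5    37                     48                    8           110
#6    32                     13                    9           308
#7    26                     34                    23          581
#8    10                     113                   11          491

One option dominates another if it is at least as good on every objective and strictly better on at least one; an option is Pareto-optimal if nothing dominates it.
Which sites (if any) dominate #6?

none

#1: worse on floor area (12 vs 13).
#2: worse on highway distance (38 vs 32).
#3: worse on lease (432 vs 308).
#4: worse on lease (468 vs 308).
#5: worse on highway distance (37 vs 32).
#7: worse on lease (581 vs 308).
#8: worse on lease (491 vs 308).
No option dominates #6.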